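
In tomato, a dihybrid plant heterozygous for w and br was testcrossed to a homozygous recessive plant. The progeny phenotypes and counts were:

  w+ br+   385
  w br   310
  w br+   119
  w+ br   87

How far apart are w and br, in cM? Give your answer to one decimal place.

The two most frequent classes, w+ br+ (385) and w br (310), are the parental types, so the F1 was w+ br+ / w br.
The recombinant classes are w+ br and w br+: 87 + 119 = 206.
Recombination frequency = 206/901 = 0.2286 ≈ 22.9%, i.e. 22.9 cM.

22.9 cM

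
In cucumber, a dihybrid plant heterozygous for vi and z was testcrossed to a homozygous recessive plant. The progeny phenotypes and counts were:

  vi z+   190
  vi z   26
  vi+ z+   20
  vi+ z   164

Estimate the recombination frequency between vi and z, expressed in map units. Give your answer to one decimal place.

The two most frequent classes, vi+ z (164) and vi z+ (190), are the parental types, so the F1 was vi+ z / vi z+.
The recombinant classes are vi+ z+ and vi z: 20 + 26 = 46.
Recombination frequency = 46/400 = 0.1150 ≈ 11.5%, i.e. 11.5 map units.

11.5 map units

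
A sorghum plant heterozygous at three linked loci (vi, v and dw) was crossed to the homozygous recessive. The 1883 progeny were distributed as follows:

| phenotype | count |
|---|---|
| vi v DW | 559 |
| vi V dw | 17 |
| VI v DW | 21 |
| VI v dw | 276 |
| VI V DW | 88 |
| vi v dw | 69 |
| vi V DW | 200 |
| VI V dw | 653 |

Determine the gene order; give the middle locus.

vi

The two most frequent reciprocal classes, vi v DW and VI V dw, are the parental types, so the F1 was vi v DW / VI V dw.
The two rarest classes, VI v DW and vi V dw, are the double crossovers. Comparing them with the parentals, only the vi allele has switched, so vi is the middle locus and the order is dw – vi – v.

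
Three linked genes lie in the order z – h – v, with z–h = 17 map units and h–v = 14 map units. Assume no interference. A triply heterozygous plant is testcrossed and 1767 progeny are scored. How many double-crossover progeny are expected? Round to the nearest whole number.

Map distances give recombination frequencies of 0.170 and 0.140 for the two intervals.
With no interference, expected double-crossover frequency = 0.170 × 0.140 = 0.02380.
Expected number = 0.02380 × 1767 = 42.05 ≈ 42.

42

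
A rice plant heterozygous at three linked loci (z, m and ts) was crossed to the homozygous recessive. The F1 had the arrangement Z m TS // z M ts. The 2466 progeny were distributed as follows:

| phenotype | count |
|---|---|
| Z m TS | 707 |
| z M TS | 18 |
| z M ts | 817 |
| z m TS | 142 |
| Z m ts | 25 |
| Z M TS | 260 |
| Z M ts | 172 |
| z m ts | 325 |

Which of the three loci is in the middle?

The two rarest classes, Z m ts and z M TS, are the double crossovers. Comparing them with the parentals, only the ts allele has switched, so ts is the middle locus and the order is m – ts – z.

ts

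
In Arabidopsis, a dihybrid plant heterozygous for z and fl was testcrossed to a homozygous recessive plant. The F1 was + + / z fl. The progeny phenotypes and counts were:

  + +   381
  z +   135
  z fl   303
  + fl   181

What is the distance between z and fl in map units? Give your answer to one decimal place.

The recombinant classes are + fl and z +: 181 + 135 = 316.
Recombination frequency = 316/1000 = 0.3160 ≈ 31.6%, i.e. 31.6 map units.

31.6 map units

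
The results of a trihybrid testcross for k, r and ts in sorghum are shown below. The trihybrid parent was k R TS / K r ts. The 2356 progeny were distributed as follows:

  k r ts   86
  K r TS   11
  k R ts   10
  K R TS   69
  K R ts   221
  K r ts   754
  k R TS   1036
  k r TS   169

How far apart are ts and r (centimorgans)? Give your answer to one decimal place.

The two rarest classes, k R ts and K r TS, are the double crossovers. Comparing them with the parentals, only the ts allele has switched, so ts is the middle locus and the order is k – ts – r.
Crossovers in the ts–r interval produce the single-crossover classes k r TS and K R ts (169 + 221 = 390) plus the double crossovers (21).
RF(ts–r) = (390 + 21) / 2356 = 411/2356 = 0.1744 → 17.4 centimorgans.

17.4 centimorgans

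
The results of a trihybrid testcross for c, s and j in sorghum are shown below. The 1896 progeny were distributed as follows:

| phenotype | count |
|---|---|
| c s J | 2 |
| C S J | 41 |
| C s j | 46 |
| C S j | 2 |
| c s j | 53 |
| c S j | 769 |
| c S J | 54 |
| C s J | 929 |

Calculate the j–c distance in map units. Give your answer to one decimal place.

The two most frequent reciprocal classes, c S j and C s J, are the parental types, so the F1 was c S j / C s J.
The two rarest classes, C S j and c s J, are the double crossovers. Comparing them with the parentals, only the c allele has switched, so c is the middle locus and the order is j – c – s.
Crossovers in the j–c interval produce the single-crossover classes c S J and C s j (54 + 46 = 100) plus the double crossovers (4).
RF(j–c) = (100 + 4) / 1896 = 104/1896 = 0.0549 → 5.5 map units.

5.5 map units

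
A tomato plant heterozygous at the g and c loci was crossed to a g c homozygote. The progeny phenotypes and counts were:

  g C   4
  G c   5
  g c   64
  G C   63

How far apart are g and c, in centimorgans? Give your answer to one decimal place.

6.6 centimorgans

The two most frequent classes, G C (63) and g c (64), are the parental types, so the F1 was G C / g c.
The recombinant classes are G c and g C: 5 + 4 = 9.
Recombination frequency = 9/136 = 0.0662 ≈ 6.6%, i.e. 6.6 centimorgans.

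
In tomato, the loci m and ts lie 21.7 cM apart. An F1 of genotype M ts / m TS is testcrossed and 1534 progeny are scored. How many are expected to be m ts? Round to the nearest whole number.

166

A map distance of 21.7 cM corresponds to a recombination frequency of 0.217.
The F1 is M ts / m TS, so m ts is a recombinant gamete class with expected frequency r/2 = 0.217/2 = 0.1085.
Expected number = 0.1085 × 1534 = 166.44 ≈ 166.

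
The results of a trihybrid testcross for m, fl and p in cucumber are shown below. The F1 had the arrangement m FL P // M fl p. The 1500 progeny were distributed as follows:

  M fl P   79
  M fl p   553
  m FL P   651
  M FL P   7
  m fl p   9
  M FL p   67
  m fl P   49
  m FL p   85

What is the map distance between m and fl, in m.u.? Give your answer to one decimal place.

8.8 m.u.

The two rarest classes, M FL P and m fl p, are the double crossovers. Comparing them with the parentals, only the m allele has switched, so m is the middle locus and the order is p – m – fl.
Crossovers in the m–fl interval produce the single-crossover classes m fl P and M FL p (49 + 67 = 116) plus the double crossovers (16).
RF(m–fl) = (116 + 16) / 1500 = 132/1500 = 0.0880 → 8.8 m.u.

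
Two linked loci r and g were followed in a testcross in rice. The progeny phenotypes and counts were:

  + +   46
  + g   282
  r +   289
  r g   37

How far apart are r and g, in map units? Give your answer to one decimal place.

The two most frequent classes, + g (282) and r + (289), are the parental types, so the F1 was + g / r +.
The recombinant classes are + + and r g: 46 + 37 = 83.
Recombination frequency = 83/654 = 0.1269 ≈ 12.7%, i.e. 12.7 map units.

12.7 map units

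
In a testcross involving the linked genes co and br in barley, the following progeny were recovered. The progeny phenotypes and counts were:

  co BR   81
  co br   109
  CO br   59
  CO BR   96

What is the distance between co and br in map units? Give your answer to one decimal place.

The two most frequent classes, CO BR (96) and co br (109), are the parental types, so the F1 was CO BR / co br.
The recombinant classes are CO br and co BR: 59 + 81 = 140.
Recombination frequency = 140/345 = 0.4058 ≈ 40.6%, i.e. 40.6 map units.

40.6 map units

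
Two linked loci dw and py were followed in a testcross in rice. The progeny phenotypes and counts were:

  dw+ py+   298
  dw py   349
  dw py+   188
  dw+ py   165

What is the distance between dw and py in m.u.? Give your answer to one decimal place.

35.3 m.u.

The two most frequent classes, dw+ py+ (298) and dw py (349), are the parental types, so the F1 was dw+ py+ / dw py.
The recombinant classes are dw+ py and dw py+: 165 + 188 = 353.
Recombination frequency = 353/1000 = 0.3530 ≈ 35.3%, i.e. 35.3 m.u.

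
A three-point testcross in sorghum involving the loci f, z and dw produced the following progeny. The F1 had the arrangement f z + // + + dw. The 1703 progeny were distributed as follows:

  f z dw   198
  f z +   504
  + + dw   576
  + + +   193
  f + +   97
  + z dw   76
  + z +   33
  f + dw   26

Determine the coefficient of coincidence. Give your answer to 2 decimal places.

The two rarest classes, + z + and f + dw, are the double crossovers. Comparing them with the parentals, only the f allele has switched, so f is the middle locus and the order is z – f – dw.
z–f: (173 + 59)/1703 = 0.1362; f–dw: (391 + 59)/1703 = 0.2642.
Expected DCO frequency = 0.1362 × 0.2642 ≈ 0.03598; observed = 59/1703 ≈ 0.03464.
Coefficient of coincidence = 0.03464/0.03598 ≈ 0.96.

0.96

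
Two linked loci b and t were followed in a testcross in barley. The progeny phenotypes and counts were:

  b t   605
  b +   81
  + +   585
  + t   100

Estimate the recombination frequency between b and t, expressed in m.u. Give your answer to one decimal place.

The two most frequent classes, + + (585) and b t (605), are the parental types, so the F1 was + + / b t.
The recombinant classes are + t and b +: 100 + 81 = 181.
Recombination frequency = 181/1371 = 0.1320 ≈ 13.2%, i.e. 13.2 m.u.

13.2 m.u.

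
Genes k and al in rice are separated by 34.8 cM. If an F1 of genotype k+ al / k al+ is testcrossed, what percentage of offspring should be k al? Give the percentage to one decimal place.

17.4%

A map distance of 34.8 cM corresponds to a recombination frequency of 0.348.
The F1 is k+ al / k al+, so k al is a recombinant gamete class with expected frequency r/2 = 0.348/2 = 0.1740.
That is 0.1740 = 17.4% of the progeny.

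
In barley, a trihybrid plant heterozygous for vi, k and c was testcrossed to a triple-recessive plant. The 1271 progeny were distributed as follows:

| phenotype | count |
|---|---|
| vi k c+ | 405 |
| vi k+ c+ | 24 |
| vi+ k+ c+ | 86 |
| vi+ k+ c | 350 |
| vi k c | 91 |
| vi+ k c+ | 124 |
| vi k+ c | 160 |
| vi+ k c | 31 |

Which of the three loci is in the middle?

The two most frequent reciprocal classes, vi+ k+ c and vi k c+, are the parental types, so the F1 was vi+ k+ c / vi k c+.
The two rarest classes, vi+ k c and vi k+ c+, are the double crossovers. Comparing them with the parentals, only the k allele has switched, so k is the middle locus and the order is vi – k – c.

k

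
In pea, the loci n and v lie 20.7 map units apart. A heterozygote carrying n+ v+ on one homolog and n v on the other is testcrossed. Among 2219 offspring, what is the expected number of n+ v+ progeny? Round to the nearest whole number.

880

A map distance of 20.7 map units corresponds to a recombination frequency of 0.207.
The F1 is n+ v+ / n v, so n+ v+ is a parental gamete class with expected frequency (1 − r)/2 = 0.793/2 = 0.3965.
Expected number = 0.3965 × 2219 = 879.83 ≈ 880.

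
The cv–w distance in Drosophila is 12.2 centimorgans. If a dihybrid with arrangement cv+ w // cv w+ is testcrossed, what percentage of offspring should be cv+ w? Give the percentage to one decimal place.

A map distance of 12.2 centimorgans corresponds to a recombination frequency of 0.122.
The F1 is cv+ w / cv w+, so cv+ w is a parental gamete class with expected frequency (1 − r)/2 = 0.878/2 = 0.4390.
That is 0.4390 = 43.9% of the progeny.

43.9%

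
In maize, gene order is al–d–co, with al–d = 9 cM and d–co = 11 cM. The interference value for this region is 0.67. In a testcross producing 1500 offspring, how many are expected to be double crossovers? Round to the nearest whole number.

5

Map distances give recombination frequencies of 0.090 and 0.110 for the two intervals.
With interference 0.67 (so coincidence = 0.33), expected double-crossover frequency = 0.090 × 0.110 × 0.33 = 0.00327.
Expected number = 0.00327 × 1500 = 4.90 ≈ 5.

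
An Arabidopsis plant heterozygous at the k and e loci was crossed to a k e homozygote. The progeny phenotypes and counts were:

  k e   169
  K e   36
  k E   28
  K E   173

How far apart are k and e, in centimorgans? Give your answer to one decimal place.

15.8 centimorgans

The two most frequent classes, K E (173) and k e (169), are the parental types, so the F1 was K E / k e.
The recombinant classes are K e and k E: 36 + 28 = 64.
Recombination frequency = 64/406 = 0.1576 ≈ 15.8%, i.e. 15.8 centimorgans.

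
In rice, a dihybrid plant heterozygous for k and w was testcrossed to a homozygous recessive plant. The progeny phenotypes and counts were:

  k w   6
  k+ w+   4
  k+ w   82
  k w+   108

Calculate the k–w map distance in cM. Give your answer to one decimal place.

The two most frequent classes, k+ w (82) and k w+ (108), are the parental types, so the F1 was k+ w / k w+.
The recombinant classes are k+ w+ and k w: 4 + 6 = 10.
Recombination frequency = 10/200 = 0.0500 ≈ 5.0%, i.e. 5.0 cM.

5.0 cM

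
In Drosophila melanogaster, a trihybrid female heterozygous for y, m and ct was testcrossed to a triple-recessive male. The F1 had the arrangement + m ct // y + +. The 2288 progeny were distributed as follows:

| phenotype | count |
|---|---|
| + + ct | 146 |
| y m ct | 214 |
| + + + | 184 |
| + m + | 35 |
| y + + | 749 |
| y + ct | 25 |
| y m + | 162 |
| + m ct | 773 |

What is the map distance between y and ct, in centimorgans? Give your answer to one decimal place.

The two rarest classes, + m + and y + ct, are the double crossovers. Comparing them with the parentals, only the ct allele has switched, so ct is the middle locus and the order is m – ct – y.
Crossovers in the ct–y interval produce the single-crossover classes y m ct and + + + (214 + 184 = 398) plus the double crossovers (60).
RF(ct–y) = (398 + 60) / 2288 = 458/2288 = 0.2002 → 20.0 centimorgans.

20.0 centimorgans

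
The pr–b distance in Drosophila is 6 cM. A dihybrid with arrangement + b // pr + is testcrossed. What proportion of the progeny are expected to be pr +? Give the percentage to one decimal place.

47.0%

A map distance of 6 cM corresponds to a recombination frequency of 0.060.
The F1 is + b / pr +, so pr + is a parental gamete class with expected frequency (1 − r)/2 = 0.940/2 = 0.4700.
That is 0.4700 = 47.0% of the progeny.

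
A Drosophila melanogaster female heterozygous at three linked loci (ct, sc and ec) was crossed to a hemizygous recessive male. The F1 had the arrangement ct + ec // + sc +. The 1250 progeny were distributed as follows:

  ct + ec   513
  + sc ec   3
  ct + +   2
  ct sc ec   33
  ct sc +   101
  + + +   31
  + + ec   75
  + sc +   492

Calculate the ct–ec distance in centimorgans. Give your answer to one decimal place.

The two rarest classes, ct + + and + sc ec, are the double crossovers. Comparing them with the parentals, only the ec allele has switched, so ec is the middle locus and the order is sc – ec – ct.
Crossovers in the ec–ct interval produce the single-crossover classes + + ec and ct sc + (75 + 101 = 176) plus the double crossovers (5).
RF(ec–ct) = (176 + 5) / 1250 = 181/1250 = 0.1448 → 14.5 centimorgans.

14.5 centimorgans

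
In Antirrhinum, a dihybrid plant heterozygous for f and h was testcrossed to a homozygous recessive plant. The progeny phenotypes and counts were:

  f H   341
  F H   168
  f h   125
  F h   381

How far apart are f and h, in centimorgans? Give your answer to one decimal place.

28.9 centimorgans

The two most frequent classes, F h (381) and f H (341), are the parental types, so the F1 was F h / f H.
The recombinant classes are F H and f h: 168 + 125 = 293.
Recombination frequency = 293/1015 = 0.2887 ≈ 28.9%, i.e. 28.9 centimorgans.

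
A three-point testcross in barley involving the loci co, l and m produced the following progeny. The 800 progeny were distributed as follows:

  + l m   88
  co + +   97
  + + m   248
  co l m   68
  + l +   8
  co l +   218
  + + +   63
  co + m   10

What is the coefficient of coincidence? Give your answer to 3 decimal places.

The two most frequent reciprocal classes, + + m and co l +, are the parental types, so the F1 was + + m / co l +.
The two rarest classes, co + m and + l +, are the double crossovers. Comparing them with the parentals, only the co allele has switched, so co is the middle locus and the order is l – co – m.
l–co: (185 + 18)/800 = 0.2537; co–m: (131 + 18)/800 = 0.1862.
Expected DCO frequency = 0.2537 × 0.1862 ≈ 0.04724; observed = 18/800 ≈ 0.02250.
Coefficient of coincidence = 0.02250/0.04724 ≈ 0.476.

0.476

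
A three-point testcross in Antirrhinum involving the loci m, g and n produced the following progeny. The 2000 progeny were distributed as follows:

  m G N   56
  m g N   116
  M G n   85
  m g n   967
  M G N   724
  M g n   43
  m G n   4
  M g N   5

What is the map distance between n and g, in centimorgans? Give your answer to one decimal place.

The two most frequent reciprocal classes, m g n and M G N, are the parental types, so the F1 was m g n / M G N.
The two rarest classes, m G n and M g N, are the double crossovers. Comparing them with the parentals, only the g allele has switched, so g is the middle locus and the order is m – g – n.
Crossovers in the g–n interval produce the single-crossover classes m g N and M G n (116 + 85 = 201) plus the double crossovers (9).
RF(g–n) = (201 + 9) / 2000 = 210/2000 = 0.1050 → 10.5 centimorgans.

10.5 centimorgans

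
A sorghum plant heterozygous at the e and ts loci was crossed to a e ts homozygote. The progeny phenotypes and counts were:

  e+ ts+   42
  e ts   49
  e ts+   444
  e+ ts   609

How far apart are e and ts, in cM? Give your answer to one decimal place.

8.0 cM

The two most frequent classes, e+ ts (609) and e ts+ (444), are the parental types, so the F1 was e+ ts / e ts+.
The recombinant classes are e+ ts+ and e ts: 42 + 49 = 91.
Recombination frequency = 91/1144 = 0.0795 ≈ 8.0%, i.e. 8.0 cM.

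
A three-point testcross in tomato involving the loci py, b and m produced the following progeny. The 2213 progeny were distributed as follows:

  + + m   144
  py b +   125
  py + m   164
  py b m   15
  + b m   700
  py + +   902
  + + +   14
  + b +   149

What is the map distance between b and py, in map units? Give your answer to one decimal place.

13.5 map units

The two most frequent reciprocal classes, py + + and + b m, are the parental types, so the F1 was py + + / + b m.
The two rarest classes, + + + and py b m, are the double crossovers. Comparing them with the parentals, only the py allele has switched, so py is the middle locus and the order is m – py – b.
Crossovers in the py–b interval produce the single-crossover classes py b + and + + m (125 + 144 = 269) plus the double crossovers (29).
RF(py–b) = (269 + 29) / 2213 = 298/2213 = 0.1347 → 13.5 map units.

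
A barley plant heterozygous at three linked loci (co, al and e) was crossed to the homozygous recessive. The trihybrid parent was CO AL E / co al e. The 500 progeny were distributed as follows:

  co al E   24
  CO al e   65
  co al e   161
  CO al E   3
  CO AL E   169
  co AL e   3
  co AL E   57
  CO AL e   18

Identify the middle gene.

al

The two rarest classes, CO al E and co AL e, are the double crossovers. Comparing them with the parentals, only the al allele has switched, so al is the middle locus and the order is e – al – co.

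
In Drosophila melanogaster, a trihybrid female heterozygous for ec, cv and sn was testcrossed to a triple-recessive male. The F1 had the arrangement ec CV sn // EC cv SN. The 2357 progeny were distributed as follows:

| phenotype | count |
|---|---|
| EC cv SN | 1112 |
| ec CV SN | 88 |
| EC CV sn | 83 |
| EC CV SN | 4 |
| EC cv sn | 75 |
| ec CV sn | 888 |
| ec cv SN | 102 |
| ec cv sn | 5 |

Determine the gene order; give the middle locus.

The two rarest classes, ec cv sn and EC CV SN, are the double crossovers. Comparing them with the parentals, only the cv allele has switched, so cv is the middle locus and the order is ec – cv – sn.

cv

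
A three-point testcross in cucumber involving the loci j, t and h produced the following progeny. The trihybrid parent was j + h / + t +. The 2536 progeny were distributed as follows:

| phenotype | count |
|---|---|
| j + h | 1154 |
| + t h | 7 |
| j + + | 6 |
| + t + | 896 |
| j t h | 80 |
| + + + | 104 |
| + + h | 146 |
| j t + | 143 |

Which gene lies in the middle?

h

The two rarest classes, j + + and + t h, are the double crossovers. Comparing them with the parentals, only the h allele has switched, so h is the middle locus and the order is j – h – t.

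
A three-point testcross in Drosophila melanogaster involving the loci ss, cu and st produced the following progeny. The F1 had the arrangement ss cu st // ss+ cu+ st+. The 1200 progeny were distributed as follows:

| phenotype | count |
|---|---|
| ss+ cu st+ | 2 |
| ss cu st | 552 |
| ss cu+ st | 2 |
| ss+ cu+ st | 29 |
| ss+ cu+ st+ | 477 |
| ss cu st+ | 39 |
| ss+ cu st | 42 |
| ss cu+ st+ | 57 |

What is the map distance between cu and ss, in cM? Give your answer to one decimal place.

8.6 cM

The two rarest classes, ss cu+ st and ss+ cu st+, are the double crossovers. Comparing them with the parentals, only the cu allele has switched, so cu is the middle locus and the order is st – cu – ss.
Crossovers in the cu–ss interval produce the single-crossover classes ss+ cu st and ss cu+ st+ (42 + 57 = 99) plus the double crossovers (4).
RF(cu–ss) = (99 + 4) / 1200 = 103/1200 = 0.0858 → 8.6 cM.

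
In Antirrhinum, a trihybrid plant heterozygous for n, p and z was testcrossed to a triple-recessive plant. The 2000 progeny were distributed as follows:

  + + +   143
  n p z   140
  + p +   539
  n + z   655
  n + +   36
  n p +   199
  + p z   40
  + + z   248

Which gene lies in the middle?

z

The two most frequent reciprocal classes, + p + and n + z, are the parental types, so the F1 was + p + / n + z.
The two rarest classes, + p z and n + +, are the double crossovers. Comparing them with the parentals, only the z allele has switched, so z is the middle locus and the order is p – z – n.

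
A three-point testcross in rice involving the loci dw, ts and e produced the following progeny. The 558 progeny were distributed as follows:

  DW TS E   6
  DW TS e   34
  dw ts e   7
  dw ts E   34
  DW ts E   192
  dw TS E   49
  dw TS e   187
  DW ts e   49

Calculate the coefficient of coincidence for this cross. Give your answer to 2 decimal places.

0.81

The two most frequent reciprocal classes, DW ts E and dw TS e, are the parental types, so the F1 was DW ts E / dw TS e.
The two rarest classes, DW TS E and dw ts e, are the double crossovers. Comparing them with the parentals, only the ts allele has switched, so ts is the middle locus and the order is dw – ts – e.
dw–ts: (68 + 13)/558 = 0.1452; ts–e: (98 + 13)/558 = 0.1989.
Expected DCO frequency = 0.1452 × 0.1989 ≈ 0.02888; observed = 13/558 ≈ 0.02330.
Coefficient of coincidence = 0.02330/0.02888 ≈ 0.81.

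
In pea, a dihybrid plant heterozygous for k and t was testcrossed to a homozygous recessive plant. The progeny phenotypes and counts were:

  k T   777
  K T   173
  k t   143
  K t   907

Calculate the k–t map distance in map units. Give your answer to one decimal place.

15.8 map units

The two most frequent classes, K t (907) and k T (777), are the parental types, so the F1 was K t / k T.
The recombinant classes are K T and k t: 173 + 143 = 316.
Recombination frequency = 316/2000 = 0.1580 ≈ 15.8%, i.e. 15.8 map units.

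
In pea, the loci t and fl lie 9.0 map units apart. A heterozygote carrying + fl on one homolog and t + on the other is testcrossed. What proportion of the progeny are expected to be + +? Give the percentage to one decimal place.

4.5%

A map distance of 9.0 map units corresponds to a recombination frequency of 0.090.
The F1 is + fl / t +, so + + is a recombinant gamete class with expected frequency r/2 = 0.090/2 = 0.0450.
That is 0.0450 = 4.5% of the progeny.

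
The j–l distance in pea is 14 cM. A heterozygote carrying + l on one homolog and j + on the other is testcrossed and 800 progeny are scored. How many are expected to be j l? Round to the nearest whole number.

A map distance of 14 cM corresponds to a recombination frequency of 0.140.
The F1 is + l / j +, so j l is a recombinant gamete class with expected frequency r/2 = 0.140/2 = 0.0700.
Expected number = 0.0700 × 800 = 56.00 ≈ 56.

56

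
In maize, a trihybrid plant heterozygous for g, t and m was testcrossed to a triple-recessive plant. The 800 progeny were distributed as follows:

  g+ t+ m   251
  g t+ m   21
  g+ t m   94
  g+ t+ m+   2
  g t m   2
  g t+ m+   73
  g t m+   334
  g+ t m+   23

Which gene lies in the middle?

The two most frequent reciprocal classes, g t m+ and g+ t+ m, are the parental types, so the F1 was g t m+ / g+ t+ m.
The two rarest classes, g t m and g+ t+ m+, are the double crossovers. Comparing them with the parentals, only the m allele has switched, so m is the middle locus and the order is g – m – t.

m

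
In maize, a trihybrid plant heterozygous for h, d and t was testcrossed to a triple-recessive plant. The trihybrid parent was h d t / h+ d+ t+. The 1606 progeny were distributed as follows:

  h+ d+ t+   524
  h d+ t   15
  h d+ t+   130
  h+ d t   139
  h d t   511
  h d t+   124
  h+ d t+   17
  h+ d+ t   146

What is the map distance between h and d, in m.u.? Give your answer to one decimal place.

The two rarest classes, h d+ t and h+ d t+, are the double crossovers. Comparing them with the parentals, only the d allele has switched, so d is the middle locus and the order is t – d – h.
Crossovers in the d–h interval produce the single-crossover classes h+ d t and h d+ t+ (139 + 130 = 269) plus the double crossovers (32).
RF(d–h) = (269 + 32) / 1606 = 301/1606 = 0.1874 → 18.7 m.u.

18.7 m.u.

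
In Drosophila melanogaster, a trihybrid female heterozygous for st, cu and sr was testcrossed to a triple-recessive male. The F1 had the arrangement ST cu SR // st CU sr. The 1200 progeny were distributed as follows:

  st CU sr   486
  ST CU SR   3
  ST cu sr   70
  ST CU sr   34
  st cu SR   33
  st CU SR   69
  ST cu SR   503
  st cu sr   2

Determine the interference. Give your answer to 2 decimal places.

0.42

The two rarest classes, ST CU SR and st cu sr, are the double crossovers. Comparing them with the parentals, only the cu allele has switched, so cu is the middle locus and the order is st – cu – sr.
st–cu: (67 + 5)/1200 = 0.0600; cu–sr: (139 + 5)/1200 = 0.1200.
Expected DCO frequency = 0.0600 × 0.1200 ≈ 0.00720; observed = 5/1200 ≈ 0.00417.
Coefficient of coincidence = 0.00417/0.00720 ≈ 0.58; interference = 1 − 0.58 = 0.42.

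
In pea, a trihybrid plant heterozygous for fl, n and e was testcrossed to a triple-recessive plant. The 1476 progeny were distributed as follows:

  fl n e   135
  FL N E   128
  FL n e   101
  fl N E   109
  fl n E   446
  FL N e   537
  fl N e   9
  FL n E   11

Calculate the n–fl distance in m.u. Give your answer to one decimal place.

15.6 m.u.

The two most frequent reciprocal classes, fl n E and FL N e, are the parental types, so the F1 was fl n E / FL N e.
The two rarest classes, FL n E and fl N e, are the double crossovers. Comparing them with the parentals, only the fl allele has switched, so fl is the middle locus and the order is n – fl – e.
Crossovers in the n–fl interval produce the single-crossover classes fl N E and FL n e (109 + 101 = 210) plus the double crossovers (20).
RF(n–fl) = (210 + 20) / 1476 = 230/1476 = 0.1558 → 15.6 m.u.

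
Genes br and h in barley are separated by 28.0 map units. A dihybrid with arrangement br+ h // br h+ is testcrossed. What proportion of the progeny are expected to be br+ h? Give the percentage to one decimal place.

36.0%

A map distance of 28.0 map units corresponds to a recombination frequency of 0.280.
The F1 is br+ h / br h+, so br+ h is a parental gamete class with expected frequency (1 − r)/2 = 0.720/2 = 0.3600.
That is 0.3600 = 36.0% of the progeny.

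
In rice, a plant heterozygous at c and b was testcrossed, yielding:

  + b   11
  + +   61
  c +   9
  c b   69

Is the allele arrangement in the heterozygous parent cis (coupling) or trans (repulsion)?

The two most frequent classes are + + (61) and c b (69); these are the parental (non-recombinant) types.
So the F1 carried + + on one chromosome and c b on the other — the recessive alleles are on the same chromosome (cis / coupling).

cis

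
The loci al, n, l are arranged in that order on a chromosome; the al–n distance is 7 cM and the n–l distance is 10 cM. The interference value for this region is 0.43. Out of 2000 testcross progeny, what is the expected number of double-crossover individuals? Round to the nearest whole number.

8

Map distances give recombination frequencies of 0.070 and 0.100 for the two intervals.
With interference 0.43 (so coincidence = 0.57), expected double-crossover frequency = 0.070 × 0.100 × 0.57 = 0.00399.
Expected number = 0.00399 × 2000 = 7.98 ≈ 8.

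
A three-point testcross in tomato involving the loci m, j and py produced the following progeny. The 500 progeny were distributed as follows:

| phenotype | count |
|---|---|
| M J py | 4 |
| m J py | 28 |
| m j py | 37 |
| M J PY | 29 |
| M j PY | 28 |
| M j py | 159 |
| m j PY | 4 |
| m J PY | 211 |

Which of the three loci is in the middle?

The two most frequent reciprocal classes, M j py and m J PY, are the parental types, so the F1 was M j py / m J PY.
The two rarest classes, M J py and m j PY, are the double crossovers. Comparing them with the parentals, only the j allele has switched, so j is the middle locus and the order is py – j – m.

j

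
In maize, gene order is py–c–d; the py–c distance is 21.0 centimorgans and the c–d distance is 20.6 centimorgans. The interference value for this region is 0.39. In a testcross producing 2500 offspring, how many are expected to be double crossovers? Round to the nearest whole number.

66

Map distances give recombination frequencies of 0.210 and 0.206 for the two intervals.
With interference 0.39 (so coincidence = 0.61), expected double-crossover frequency = 0.210 × 0.206 × 0.61 = 0.02639.
Expected number = 0.02639 × 2500 = 65.97 ≈ 66.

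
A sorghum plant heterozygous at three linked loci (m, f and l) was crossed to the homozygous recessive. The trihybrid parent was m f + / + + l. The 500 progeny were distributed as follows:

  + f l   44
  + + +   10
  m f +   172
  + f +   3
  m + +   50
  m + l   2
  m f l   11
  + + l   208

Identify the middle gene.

The two rarest classes, + f + and m + l, are the double crossovers. Comparing them with the parentals, only the m allele has switched, so m is the middle locus and the order is l – m – f.

m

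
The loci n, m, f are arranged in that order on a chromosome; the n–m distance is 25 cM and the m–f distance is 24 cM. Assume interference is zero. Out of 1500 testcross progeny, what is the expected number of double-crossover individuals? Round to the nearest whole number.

Map distances give recombination frequencies of 0.250 and 0.240 for the two intervals.
With no interference, expected double-crossover frequency = 0.250 × 0.240 = 0.06000.
Expected number = 0.06000 × 1500 = 90.00 ≈ 90.

90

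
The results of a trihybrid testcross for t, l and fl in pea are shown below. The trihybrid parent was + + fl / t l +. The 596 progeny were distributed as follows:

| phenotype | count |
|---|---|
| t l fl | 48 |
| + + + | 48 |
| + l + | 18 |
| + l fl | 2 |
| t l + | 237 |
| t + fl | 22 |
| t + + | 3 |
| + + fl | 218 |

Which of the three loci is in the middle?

The two rarest classes, + l fl and t + +, are the double crossovers. Comparing them with the parentals, only the l allele has switched, so l is the middle locus and the order is t – l – fl.

l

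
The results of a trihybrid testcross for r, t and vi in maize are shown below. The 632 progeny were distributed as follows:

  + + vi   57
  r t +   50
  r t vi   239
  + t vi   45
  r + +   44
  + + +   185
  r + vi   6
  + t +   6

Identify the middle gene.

t

The two most frequent reciprocal classes, + + + and r t vi, are the parental types, so the F1 was + + + / r t vi.
The two rarest classes, + t + and r + vi, are the double crossovers. Comparing them with the parentals, only the t allele has switched, so t is the middle locus and the order is r – t – vi.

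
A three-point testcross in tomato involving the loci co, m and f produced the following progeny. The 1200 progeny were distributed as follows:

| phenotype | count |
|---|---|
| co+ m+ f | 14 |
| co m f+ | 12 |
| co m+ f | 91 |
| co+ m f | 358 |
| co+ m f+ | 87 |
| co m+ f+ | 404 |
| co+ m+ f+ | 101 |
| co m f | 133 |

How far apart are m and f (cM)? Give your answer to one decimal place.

The two most frequent reciprocal classes, co m+ f+ and co+ m f, are the parental types, so the F1 was co m+ f+ / co+ m f.
The two rarest classes, co m f+ and co+ m+ f, are the double crossovers. Comparing them with the parentals, only the m allele has switched, so m is the middle locus and the order is f – m – co.
Crossovers in the f–m interval produce the single-crossover classes co m+ f and co+ m f+ (91 + 87 = 178) plus the double crossovers (26).
RF(f–m) = (178 + 26) / 1200 = 204/1200 = 0.1700 → 17.0 cM.

17.0 cM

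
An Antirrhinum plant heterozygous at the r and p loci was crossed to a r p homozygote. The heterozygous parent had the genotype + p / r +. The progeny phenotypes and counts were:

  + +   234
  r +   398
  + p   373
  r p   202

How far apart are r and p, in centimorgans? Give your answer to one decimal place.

The recombinant classes are + + and r p: 234 + 202 = 436.
Recombination frequency = 436/1207 = 0.3612 ≈ 36.1%, i.e. 36.1 centimorgans.

36.1 centimorgans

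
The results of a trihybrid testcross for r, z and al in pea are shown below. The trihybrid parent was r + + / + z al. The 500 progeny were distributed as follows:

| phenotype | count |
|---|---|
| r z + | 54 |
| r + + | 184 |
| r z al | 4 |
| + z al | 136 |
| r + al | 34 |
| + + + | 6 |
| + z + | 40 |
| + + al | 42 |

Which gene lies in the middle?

The two rarest classes, + + + and r z al, are the double crossovers. Comparing them with the parentals, only the r allele has switched, so r is the middle locus and the order is z – r – al.

r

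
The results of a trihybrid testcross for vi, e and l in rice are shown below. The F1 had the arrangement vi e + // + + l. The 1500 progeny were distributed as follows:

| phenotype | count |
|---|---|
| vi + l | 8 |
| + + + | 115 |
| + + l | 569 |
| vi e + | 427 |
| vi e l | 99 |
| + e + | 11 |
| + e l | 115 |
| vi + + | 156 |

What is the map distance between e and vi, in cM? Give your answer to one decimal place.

19.3 cM

The two rarest classes, + e + and vi + l, are the double crossovers. Comparing them with the parentals, only the vi allele has switched, so vi is the middle locus and the order is l – vi – e.
Crossovers in the vi–e interval produce the single-crossover classes vi + + and + e l (156 + 115 = 271) plus the double crossovers (19).
RF(vi–e) = (271 + 19) / 1500 = 290/1500 = 0.1933 → 19.3 cM.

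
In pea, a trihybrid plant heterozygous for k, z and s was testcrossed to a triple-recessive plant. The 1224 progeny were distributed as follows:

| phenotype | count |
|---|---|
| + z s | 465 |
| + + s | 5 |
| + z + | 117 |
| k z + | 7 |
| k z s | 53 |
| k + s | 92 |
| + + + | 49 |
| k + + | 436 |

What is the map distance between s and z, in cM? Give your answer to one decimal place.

The two most frequent reciprocal classes, k + + and + z s, are the parental types, so the F1 was k + + / + z s.
The two rarest classes, k z + and + + s, are the double crossovers. Comparing them with the parentals, only the z allele has switched, so z is the middle locus and the order is k – z – s.
Crossovers in the z–s interval produce the single-crossover classes k + s and + z + (92 + 117 = 209) plus the double crossovers (12).
RF(z–s) = (209 + 12) / 1224 = 221/1224 = 0.1806 → 18.1 cM.

18.1 cM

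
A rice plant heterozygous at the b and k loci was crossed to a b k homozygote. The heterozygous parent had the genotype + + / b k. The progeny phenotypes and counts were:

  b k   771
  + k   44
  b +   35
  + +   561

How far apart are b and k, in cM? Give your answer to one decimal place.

5.6 cM

The recombinant classes are + k and b +: 44 + 35 = 79.
Recombination frequency = 79/1411 = 0.0560 ≈ 5.6%, i.e. 5.6 cM.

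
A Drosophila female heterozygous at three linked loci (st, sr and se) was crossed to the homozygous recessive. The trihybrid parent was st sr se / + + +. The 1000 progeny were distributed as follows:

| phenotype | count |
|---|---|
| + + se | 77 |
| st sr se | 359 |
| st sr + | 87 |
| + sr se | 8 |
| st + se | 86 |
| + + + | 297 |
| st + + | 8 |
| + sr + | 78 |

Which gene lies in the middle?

The two rarest classes, + sr se and st + +, are the double crossovers. Comparing them with the parentals, only the st allele has switched, so st is the middle locus and the order is sr – st – se.

st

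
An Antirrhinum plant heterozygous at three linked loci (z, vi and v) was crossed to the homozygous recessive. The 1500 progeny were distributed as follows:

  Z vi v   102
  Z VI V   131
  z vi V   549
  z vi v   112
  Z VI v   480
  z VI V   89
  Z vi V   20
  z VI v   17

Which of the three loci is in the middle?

The two most frequent reciprocal classes, z vi V and Z VI v, are the parental types, so the F1 was z vi V / Z VI v.
The two rarest classes, Z vi V and z VI v, are the double crossovers. Comparing them with the parentals, only the z allele has switched, so z is the middle locus and the order is v – z – vi.

z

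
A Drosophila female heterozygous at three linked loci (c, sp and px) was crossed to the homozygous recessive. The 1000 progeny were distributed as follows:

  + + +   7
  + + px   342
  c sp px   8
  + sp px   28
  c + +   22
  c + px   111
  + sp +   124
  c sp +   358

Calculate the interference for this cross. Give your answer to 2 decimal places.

0.08

The two most frequent reciprocal classes, + + px and c sp +, are the parental types, so the F1 was + + px / c sp +.
The two rarest classes, + + + and c sp px, are the double crossovers. Comparing them with the parentals, only the px allele has switched, so px is the middle locus and the order is c – px – sp.
c–px: (235 + 15)/1000 = 0.2500; px–sp: (50 + 15)/1000 = 0.0650.
Expected DCO frequency = 0.2500 × 0.0650 ≈ 0.01625; observed = 15/1000 ≈ 0.01500.
Coefficient of coincidence = 0.01500/0.01625 ≈ 0.92; interference = 1 − 0.92 = 0.08.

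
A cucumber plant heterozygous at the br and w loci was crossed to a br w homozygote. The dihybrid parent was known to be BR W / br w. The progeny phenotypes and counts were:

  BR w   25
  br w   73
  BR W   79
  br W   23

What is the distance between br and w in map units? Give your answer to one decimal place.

The recombinant classes are BR w and br W: 25 + 23 = 48.
Recombination frequency = 48/200 = 0.2400 ≈ 24.0%, i.e. 24.0 map units.

24.0 map units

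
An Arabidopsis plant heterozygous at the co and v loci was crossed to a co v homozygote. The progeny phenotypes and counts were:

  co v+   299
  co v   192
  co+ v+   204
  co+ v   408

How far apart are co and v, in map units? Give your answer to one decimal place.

35.9 map units

The two most frequent classes, co+ v (408) and co v+ (299), are the parental types, so the F1 was co+ v / co v+.
The recombinant classes are co+ v+ and co v: 204 + 192 = 396.
Recombination frequency = 396/1103 = 0.3590 ≈ 35.9%, i.e. 35.9 map units.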